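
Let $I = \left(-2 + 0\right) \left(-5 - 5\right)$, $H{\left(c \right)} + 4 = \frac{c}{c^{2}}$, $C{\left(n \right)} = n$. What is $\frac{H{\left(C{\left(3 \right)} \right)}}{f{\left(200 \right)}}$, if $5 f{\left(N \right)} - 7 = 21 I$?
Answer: $- \frac{55}{1281} \approx -0.042935$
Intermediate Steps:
$H{\left(c \right)} = -4 + \frac{1}{c}$ ($H{\left(c \right)} = -4 + \frac{c}{c^{2}} = -4 + \frac{1}{c}$)
$I = 20$ ($I = \left(-2\right) \left(-10\right) = 20$)
$f{\left(N \right)} = \frac{427}{5}$ ($f{\left(N \right)} = \frac{7}{5} + \frac{21 \cdot 20}{5} = \frac{7}{5} + \frac{1}{5} \cdot 420 = \frac{7}{5} + 84 = \frac{427}{5}$)
$\frac{H{\left(C{\left(3 \right)} \right)}}{f{\left(200 \right)}} = \frac{-4 + \frac{1}{3}}{\frac{427}{5}} = \left(-4 + \frac{1}{3}\right) \frac{5}{427} = \left(- \frac{11}{3}\right) \frac{5}{427} = - \frac{55}{1281}$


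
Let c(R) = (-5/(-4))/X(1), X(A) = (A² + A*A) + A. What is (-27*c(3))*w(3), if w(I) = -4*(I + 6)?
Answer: 405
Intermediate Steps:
w(I) = -24 - 4*I (w(I) = -4*(6 + I) = -24 - 4*I)
X(A) = A + 2*A² (X(A) = (A² + A²) + A = 2*A² + A = A + 2*A²)
c(R) = 5/12 (c(R) = (-5/(-4))/((1*(1 + 2*1))) = (-5*(-¼))/((1*(1 + 2))) = 5/(4*((1*3))) = (5/4)/3 = (5/4)*(⅓) = 5/12)
(-27*c(3))*w(3) = (-27*5/12)*(-24 - 4*3) = -45*(-24 - 12)/4 = -45/4*(-36) = 405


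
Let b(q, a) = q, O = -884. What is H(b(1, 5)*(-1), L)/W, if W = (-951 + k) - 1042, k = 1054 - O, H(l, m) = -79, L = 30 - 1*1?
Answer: 79/55 ≈ 1.4364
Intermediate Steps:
L = 29 (L = 30 - 1 = 29)
k = 1938 (k = 1054 - 1*(-884) = 1054 + 884 = 1938)
W = -55 (W = (-951 + 1938) - 1042 = 987 - 1042 = -55)
H(b(1, 5)*(-1), L)/W = -79/(-55) = -79*(-1/55) = 79/55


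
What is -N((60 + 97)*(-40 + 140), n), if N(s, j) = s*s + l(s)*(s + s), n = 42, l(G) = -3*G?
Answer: 1232450000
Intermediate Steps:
N(s, j) = -5*s**2 (N(s, j) = s*s + (-3*s)*(s + s) = s**2 + (-3*s)*(2*s) = s**2 - 6*s**2 = -5*s**2)
-N((60 + 97)*(-40 + 140), n) = -(-5)*((60 + 97)*(-40 + 140))**2 = -(-5)*(157*100)**2 = -(-5)*15700**2 = -(-5)*246490000 = -1*(-1232450000) = 1232450000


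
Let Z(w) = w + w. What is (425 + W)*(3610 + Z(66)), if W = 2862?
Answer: 12299954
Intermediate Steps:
Z(w) = 2*w
(425 + W)*(3610 + Z(66)) = (425 + 2862)*(3610 + 2*66) = 3287*(3610 + 132) = 3287*3742 = 12299954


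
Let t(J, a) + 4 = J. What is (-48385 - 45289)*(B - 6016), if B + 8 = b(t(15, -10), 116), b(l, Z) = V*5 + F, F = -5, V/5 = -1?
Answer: 567102396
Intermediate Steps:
V = -5 (V = 5*(-1) = -5)
t(J, a) = -4 + J
b(l, Z) = -30 (b(l, Z) = -5*5 - 5 = -25 - 5 = -30)
B = -38 (B = -8 - 30 = -38)
(-48385 - 45289)*(B - 6016) = (-48385 - 45289)*(-38 - 6016) = -93674*(-6054) = 567102396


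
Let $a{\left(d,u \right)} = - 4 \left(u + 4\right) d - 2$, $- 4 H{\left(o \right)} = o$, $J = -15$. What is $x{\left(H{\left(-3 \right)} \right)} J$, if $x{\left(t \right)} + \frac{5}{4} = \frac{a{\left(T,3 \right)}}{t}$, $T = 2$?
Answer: $\frac{4715}{4} \approx 1178.8$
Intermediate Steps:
$H{\left(o \right)} = - \frac{o}{4}$
$a{\left(d,u \right)} = -2 + d \left(-16 - 4 u\right)$ ($a{\left(d,u \right)} = - 4 \left(4 + u\right) d - 2 = \left(-16 - 4 u\right) d - 2 = d \left(-16 - 4 u\right) - 2 = -2 + d \left(-16 - 4 u\right)$)
$x{\left(t \right)} = - \frac{5}{4} - \frac{58}{t}$ ($x{\left(t \right)} = - \frac{5}{4} + \frac{-2 - 32 - 8 \cdot 3}{t} = - \frac{5}{4} + \frac{-2 - 32 - 24}{t} = - \frac{5}{4} - \frac{58}{t}$)
$x{\left(H{\left(-3 \right)} \right)} J = \left(- \frac{5}{4} - \frac{58}{\left(- \frac{1}{4}\right) \left(-3\right)}\right) \left(-15\right) = \left(- \frac{5}{4} - \frac{58}{\frac{3}{4}}\right) \left(-15\right) = \left(- \frac{5}{4} - \frac{232}{3}\right) \left(-15\right) = \left(- \frac{943}{12}\right) \left(-15\right) = \frac{4715}{4}$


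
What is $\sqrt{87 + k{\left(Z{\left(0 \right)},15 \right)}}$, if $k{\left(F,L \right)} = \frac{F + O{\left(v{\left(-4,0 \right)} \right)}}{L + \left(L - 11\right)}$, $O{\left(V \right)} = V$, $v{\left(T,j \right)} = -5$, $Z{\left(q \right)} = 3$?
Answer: $\frac{\sqrt{31369}}{19} \approx 9.3217$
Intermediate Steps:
$k{\left(F,L \right)} = \frac{-5 + F}{-11 + 2 L}$ ($k{\left(F,L \right)} = \frac{F - 5}{L + \left(L - 11\right)} = \frac{-5 + F}{L + \left(-11 + L\right)} = \frac{-5 + F}{-11 + 2 L}$)
$\sqrt{87 + k{\left(Z{\left(0 \right)},15 \right)}} = \sqrt{87 + \frac{-5 + 3}{-11 + 2 \cdot 15}} = \sqrt{87 + \frac{1}{-11 + 30} \left(-2\right)} = \sqrt{87 + \frac{1}{19} \left(-2\right)} = \sqrt{87 - \frac{2}{19}} = \sqrt{\frac{1651}{19}} = \frac{\sqrt{31369}}{19}$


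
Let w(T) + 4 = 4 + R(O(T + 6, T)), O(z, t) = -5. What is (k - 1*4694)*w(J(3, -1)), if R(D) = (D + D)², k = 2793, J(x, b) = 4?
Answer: -190100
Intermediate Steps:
R(D) = 4*D² (R(D) = (2*D)² = 4*D²)
w(T) = 100 (w(T) = -4 + (4 + 4*(-5)²) = -4 + (4 + 4*25) = -4 + (4 + 100) = -4 + 104 = 100)
(k - 1*4694)*w(J(3, -1)) = (2793 - 1*4694)*100 = (2793 - 4694)*100 = -1901*100 = -190100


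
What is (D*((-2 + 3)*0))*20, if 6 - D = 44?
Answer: 0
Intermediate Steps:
D = -38 (D = 6 - 1*44 = 6 - 44 = -38)
(D*((-2 + 3)*0))*20 = -38*(-2 + 3)*0*20 = -38*0*20 = 0*20 = 0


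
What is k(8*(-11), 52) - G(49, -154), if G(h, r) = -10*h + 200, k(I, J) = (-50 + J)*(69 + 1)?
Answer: 430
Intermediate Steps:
k(I, J) = -3500 + 70*J (k(I, J) = (-50 + J)*70 = -3500 + 70*J)
G(h, r) = 200 - 10*h
k(8*(-11), 52) - G(49, -154) = (-3500 + 70*52) - (200 - 10*49) = (-3500 + 3640) - (200 - 490) = 140 - 1*(-290) = 140 + 290 = 430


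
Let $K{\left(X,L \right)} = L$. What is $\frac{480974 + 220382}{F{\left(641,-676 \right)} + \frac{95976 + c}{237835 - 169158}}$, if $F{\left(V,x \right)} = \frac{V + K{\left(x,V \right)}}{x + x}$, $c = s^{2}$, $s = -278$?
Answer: $\frac{32560909584112}{73101803} \approx 4.4542 \cdot 10^{5}$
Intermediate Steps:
$c = 77284$ ($c = \left(-278\right)^{2} = 77284$)
$F{\left(V,x \right)} = \frac{V}{x}$ ($F{\left(V,x \right)} = \frac{V + V}{x + x} = \frac{2 V}{2 x} = 2 V \frac{1}{2 x} = \frac{V}{x}$)
$\frac{480974 + 220382}{F{\left(641,-676 \right)} + \frac{95976 + c}{237835 - 169158}} = \frac{480974 + 220382}{\frac{641}{-676} + \frac{95976 + 77284}{237835 - 169158}} = \frac{701356}{641 \left(- \frac{1}{676}\right) + \frac{173260}{68677}} = \frac{701356}{- \frac{641}{676} + 173260 \cdot \frac{1}{68677}} = \frac{701356}{- \frac{641}{676} + \frac{173260}{68677}} = \frac{701356}{\frac{73101803}{46425652}} = 701356 \cdot \frac{46425652}{73101803} = \frac{32560909584112}{73101803}$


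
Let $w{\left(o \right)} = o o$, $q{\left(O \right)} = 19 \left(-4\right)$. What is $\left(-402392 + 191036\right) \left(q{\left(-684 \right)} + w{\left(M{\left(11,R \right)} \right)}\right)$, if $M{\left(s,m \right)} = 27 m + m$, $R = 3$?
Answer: $-1475264880$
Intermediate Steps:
$M{\left(s,m \right)} = 28 m$
$q{\left(O \right)} = -76$
$w{\left(o \right)} = o^{2}$
$\left(-402392 + 191036\right) \left(q{\left(-684 \right)} + w{\left(M{\left(11,R \right)} \right)}\right) = \left(-402392 + 191036\right) \left(-76 + \left(28 \cdot 3\right)^{2}\right) = - 211356 \left(-76 + 84^{2}\right) = - 211356 \left(-76 + 7056\right) = \left(-211356\right) 6980 = -1475264880$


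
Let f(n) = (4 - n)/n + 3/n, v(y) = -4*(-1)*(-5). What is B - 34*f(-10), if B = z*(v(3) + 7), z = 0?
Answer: 289/5 ≈ 57.800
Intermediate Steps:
v(y) = -20 (v(y) = 4*(-5) = -20)
B = 0 (B = 0*(-20 + 7) = 0*(-13) = 0)
f(n) = 3/n + (4 - n)/n (f(n) = (4 - n)/n + 3/n = 3/n + (4 - n)/n)
B - 34*f(-10) = 0 - 34*(7 - 1*(-10))/(-10) = 0 - (-17)*(7 + 10)/5 = 0 - (-17)*17/5 = 0 - 34*(-17/10) = 0 + 289/5 = 289/5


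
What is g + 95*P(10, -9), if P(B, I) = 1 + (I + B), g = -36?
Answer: 154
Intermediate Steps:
P(B, I) = 1 + B + I (P(B, I) = 1 + (B + I) = 1 + B + I)
g + 95*P(10, -9) = -36 + 95*(1 + 10 - 9) = -36 + 95*2 = -36 + 190 = 154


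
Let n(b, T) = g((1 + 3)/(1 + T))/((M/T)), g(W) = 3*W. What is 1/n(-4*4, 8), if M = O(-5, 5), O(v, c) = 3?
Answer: 9/32 ≈ 0.28125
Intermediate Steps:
M = 3
n(b, T) = 4*T/(1 + T) (n(b, T) = (3*((1 + 3)/(1 + T)))/((3/T)) = (3*(4/(1 + T)))*(T/3) = (12/(1 + T))*(T/3) = 4*T/(1 + T))
1/n(-4*4, 8) = 1/(4*8/(1 + 8)) = 1/(4*8/9) = 1/(4*8*(⅑)) = 1/(32/9) = 9/32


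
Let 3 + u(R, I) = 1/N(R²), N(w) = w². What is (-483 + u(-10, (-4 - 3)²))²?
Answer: 23619590280001/100000000 ≈ 2.3620e+5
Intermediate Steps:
u(R, I) = -3 + R⁻⁴ (u(R, I) = -3 + 1/((R²)²) = -3 + 1/(R⁴) = -3 + R⁻⁴)
(-483 + u(-10, (-4 - 3)²))² = (-483 + (-3 + (-10)⁻⁴))² = (-483 + (-3 + 1/10000))² = (-483 - 29999/10000)² = (-4859999/10000)² = 23619590280001/100000000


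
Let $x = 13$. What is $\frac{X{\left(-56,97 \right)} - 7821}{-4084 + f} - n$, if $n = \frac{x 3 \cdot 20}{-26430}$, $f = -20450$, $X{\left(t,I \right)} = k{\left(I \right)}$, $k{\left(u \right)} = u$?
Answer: $\frac{3721364}{10807227} \approx 0.34434$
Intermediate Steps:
$X{\left(t,I \right)} = I$
$n = - \frac{26}{881}$ ($n = \frac{13 \cdot 3 \cdot 20}{-26430} = 39 \cdot 20 \left(- \frac{1}{26430}\right) = 780 \left(- \frac{1}{26430}\right) = - \frac{26}{881} \approx -0.029512$)
$\frac{X{\left(-56,97 \right)} - 7821}{-4084 + f} - n = \frac{97 - 7821}{-4084 - 20450} - - \frac{26}{881} = - \frac{7724}{-24534} + \frac{26}{881} = \left(-7724\right) \left(- \frac{1}{24534}\right) + \frac{26}{881} = \frac{3862}{12267} + \frac{26}{881} = \frac{3721364}{10807227}$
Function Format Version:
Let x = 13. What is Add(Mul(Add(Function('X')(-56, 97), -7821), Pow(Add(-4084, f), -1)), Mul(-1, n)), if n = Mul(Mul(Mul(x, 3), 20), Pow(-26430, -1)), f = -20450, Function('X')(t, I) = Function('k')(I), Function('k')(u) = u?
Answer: Rational(3721364, 10807227) ≈ 0.34434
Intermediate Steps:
Function('X')(t, I) = I
n = Rational(-26, 881) (n = Mul(Mul(Mul(13, 3), 20), Pow(-26430, -1)) = Mul(Mul(39, 20), Rational(-1, 26430)) = Mul(780, Rational(-1, 26430)) = Rational(-26, 881) ≈ -0.029512)
Add(Mul(Add(Function('X')(-56, 97), -7821), Pow(Add(-4084, f), -1)), Mul(-1, n)) = Add(Mul(Add(97, -7821), Pow(Add(-4084, -20450), -1)), Mul(-1, Rational(-26, 881))) = Add(Mul(-7724, Pow(-24534, -1)), Rational(26, 881)) = Add(Mul(-7724, Rational(-1, 24534)), Rational(26, 881)) = Add(Rational(3862, 12267), Rational(26, 881)) = Rational(3721364, 10807227)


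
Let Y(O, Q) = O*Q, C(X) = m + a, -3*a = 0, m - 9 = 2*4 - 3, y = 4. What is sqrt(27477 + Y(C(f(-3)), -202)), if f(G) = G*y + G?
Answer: 157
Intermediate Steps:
m = 14 (m = 9 + (2*4 - 3) = 9 + (8 - 3) = 9 + 5 = 14)
f(G) = 5*G (f(G) = G*4 + G = 4*G + G = 5*G)
a = 0 (a = -1/3*0 = 0)
C(X) = 14 (C(X) = 14 + 0 = 14)
sqrt(27477 + Y(C(f(-3)), -202)) = sqrt(27477 + 14*(-202)) = sqrt(27477 - 2828) = sqrt(24649) = 157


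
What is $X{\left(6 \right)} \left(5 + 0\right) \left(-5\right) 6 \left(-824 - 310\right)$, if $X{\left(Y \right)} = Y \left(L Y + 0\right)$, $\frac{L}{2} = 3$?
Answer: $36741600$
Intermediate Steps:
$L = 6$ ($L = 2 \cdot 3 = 6$)
$X{\left(Y \right)} = 6 Y^{2}$ ($X{\left(Y \right)} = Y \left(6 Y + 0\right) = Y 6 Y = 6 Y^{2}$)
$X{\left(6 \right)} \left(5 + 0\right) \left(-5\right) 6 \left(-824 - 310\right) = 6 \cdot 6^{2} \left(5 + 0\right) \left(-5\right) 6 \left(-824 - 310\right) = 6 \cdot 36 \cdot 5 \left(-5\right) 6 \left(-1134\right) = 216 \cdot 5 \left(-5\right) 6 \left(-1134\right) = 1080 \left(-5\right) 6 \left(-1134\right) = \left(-5400\right) 6 \left(-1134\right) = \left(-32400\right) \left(-1134\right) = 36741600$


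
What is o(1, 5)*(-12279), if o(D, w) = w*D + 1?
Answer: -73674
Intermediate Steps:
o(D, w) = 1 + D*w (o(D, w) = D*w + 1 = 1 + D*w)
o(1, 5)*(-12279) = (1 + 1*5)*(-12279) = (1 + 5)*(-12279) = 6*(-12279) = -73674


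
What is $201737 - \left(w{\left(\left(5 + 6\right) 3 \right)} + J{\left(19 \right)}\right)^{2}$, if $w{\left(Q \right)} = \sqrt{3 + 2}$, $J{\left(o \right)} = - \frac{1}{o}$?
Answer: $\frac{72825251}{361} + \frac{2 \sqrt{5}}{19} \approx 2.0173 \cdot 10^{5}$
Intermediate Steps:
$w{\left(Q \right)} = \sqrt{5}$
$201737 - \left(w{\left(\left(5 + 6\right) 3 \right)} + J{\left(19 \right)}\right)^{2} = 201737 - \left(\sqrt{5} - \frac{1}{19}\right)^{2} = 201737 - \left(- \frac{1}{19} + \sqrt{5}\right)^{2}$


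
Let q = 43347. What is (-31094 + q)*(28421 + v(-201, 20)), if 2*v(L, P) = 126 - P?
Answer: 348891922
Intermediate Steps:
v(L, P) = 63 - P/2 (v(L, P) = (126 - P)/2 = 63 - P/2)
(-31094 + q)*(28421 + v(-201, 20)) = (-31094 + 43347)*(28421 + (63 - ½*20)) = 12253*(28421 + (63 - 10)) = 12253*(28421 + 53) = 12253*28474 = 348891922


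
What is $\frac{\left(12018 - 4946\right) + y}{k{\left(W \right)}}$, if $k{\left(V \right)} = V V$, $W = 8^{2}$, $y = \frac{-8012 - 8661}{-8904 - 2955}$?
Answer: $\frac{83883521}{48574464} \approx 1.7269$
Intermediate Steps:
$y = \frac{16673}{11859}$ ($y = - \frac{16673}{-11859} = \left(-16673\right) \left(- \frac{1}{11859}\right) = \frac{16673}{11859} \approx 1.4059$)
$W = 64$
$k{\left(V \right)} = V^{2}$
$\frac{\left(12018 - 4946\right) + y}{k{\left(W \right)}} = \frac{\left(12018 - 4946\right) + \frac{16673}{11859}}{64^{2}} = \frac{7072 + \frac{16673}{11859}}{4096} = \frac{83883521}{11859} \cdot \frac{1}{4096} = \frac{83883521}{48574464}$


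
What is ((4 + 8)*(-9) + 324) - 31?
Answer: 185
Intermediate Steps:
((4 + 8)*(-9) + 324) - 31 = (12*(-9) + 324) - 31 = (-108 + 324) - 31 = 216 - 31 = 185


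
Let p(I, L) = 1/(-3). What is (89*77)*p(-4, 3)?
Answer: -6853/3 ≈ -2284.3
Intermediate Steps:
p(I, L) = -1/3
(89*77)*p(-4, 3) = (89*77)*(-1/3) = 6853*(-1/3) = -6853/3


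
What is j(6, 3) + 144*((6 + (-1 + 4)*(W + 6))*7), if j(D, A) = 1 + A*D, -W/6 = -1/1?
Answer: 42355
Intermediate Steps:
W = 6 (W = -(-6)/1 = -(-6) = -6*(-1) = 6)
j(6, 3) + 144*((6 + (-1 + 4)*(W + 6))*7) = (1 + 3*6) + 144*((6 + (-1 + 4)*(6 + 6))*7) = (1 + 18) + 144*((6 + 3*12)*7) = 19 + 144*((6 + 36)*7) = 19 + 144*(42*7) = 19 + 144*294 = 19 + 42336 = 42355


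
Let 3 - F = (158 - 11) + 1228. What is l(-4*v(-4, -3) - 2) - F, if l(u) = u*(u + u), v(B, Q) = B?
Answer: 1764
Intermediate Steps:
l(u) = 2*u**2 (l(u) = u*(2*u) = 2*u**2)
F = -1372 (F = 3 - ((158 - 11) + 1228) = 3 - (147 + 1228) = 3 - 1*1375 = 3 - 1375 = -1372)
l(-4*v(-4, -3) - 2) - F = 2*(-4*(-4) - 2)**2 - 1*(-1372) = 2*(16 - 2)**2 + 1372 = 2*14**2 + 1372 = 2*196 + 1372 = 392 + 1372 = 1764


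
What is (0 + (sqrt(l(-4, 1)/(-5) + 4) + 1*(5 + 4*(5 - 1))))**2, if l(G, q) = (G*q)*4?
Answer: 2241/5 + 252*sqrt(5)/5 ≈ 560.90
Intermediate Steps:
l(G, q) = 4*G*q
(0 + (sqrt(l(-4, 1)/(-5) + 4) + 1*(5 + 4*(5 - 1))))**2 = (0 + (sqrt((4*(-4)*1)/(-5) + 4) + 1*(5 + 4*(5 - 1))))**2 = (0 + (sqrt(-16*(-1/5) + 4) + 1*(5 + 4*4)))**2 = (0 + (sqrt(16/5 + 4) + 1*(5 + 16)))**2 = (0 + (sqrt(36/5) + 1*21))**2 = (0 + (6*sqrt(5)/5 + 21))**2 = (0 + (21 + 6*sqrt(5)/5))**2 = (21 + 6*sqrt(5)/5)**2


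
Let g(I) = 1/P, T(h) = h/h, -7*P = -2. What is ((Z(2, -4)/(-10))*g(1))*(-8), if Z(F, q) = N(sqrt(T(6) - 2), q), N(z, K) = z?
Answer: 14*I/5 ≈ 2.8*I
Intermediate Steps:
P = 2/7 (P = -1/7*(-2) = 2/7 ≈ 0.28571)
T(h) = 1
Z(F, q) = I (Z(F, q) = sqrt(1 - 2) = sqrt(-1) = I)
g(I) = 7/2 (g(I) = 1/(2/7) = 7/2)
((Z(2, -4)/(-10))*g(1))*(-8) = ((I/(-10))*(7/2))*(-8) = ((I*(-1/10))*(7/2))*(-8) = (-I/10*(7/2))*(-8) = -7*I/20*(-8) = 14*I/5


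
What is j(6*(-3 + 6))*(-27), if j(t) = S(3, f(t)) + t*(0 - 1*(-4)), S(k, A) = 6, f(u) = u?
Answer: -2106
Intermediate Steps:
j(t) = 6 + 4*t (j(t) = 6 + t*(0 - 1*(-4)) = 6 + t*(0 + 4) = 6 + t*4 = 6 + 4*t)
j(6*(-3 + 6))*(-27) = (6 + 4*(6*(-3 + 6)))*(-27) = (6 + 4*(6*3))*(-27) = (6 + 4*18)*(-27) = (6 + 72)*(-27) = 78*(-27) = -2106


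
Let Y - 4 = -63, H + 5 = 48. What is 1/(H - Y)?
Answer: 1/102 ≈ 0.0098039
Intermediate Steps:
H = 43 (H = -5 + 48 = 43)
Y = -59 (Y = 4 - 63 = -59)
1/(H - Y) = 1/(43 - 1*(-59)) = 1/(43 + 59) = 1/102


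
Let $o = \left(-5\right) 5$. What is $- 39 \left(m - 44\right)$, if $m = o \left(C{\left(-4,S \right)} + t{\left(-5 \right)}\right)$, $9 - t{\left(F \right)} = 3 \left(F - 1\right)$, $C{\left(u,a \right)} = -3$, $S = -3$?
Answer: $25116$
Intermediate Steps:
$t{\left(F \right)} = 12 - 3 F$ ($t{\left(F \right)} = 9 - 3 \left(F - 1\right) = 9 - 3 \left(-1 + F\right) = 9 - \left(-3 + 3 F\right) = 12 - 3 F$)
$o = -25$
$m = -600$ ($m = - 25 \left(-3 + \left(12 - -15\right)\right) = - 25 \left(-3 + \left(12 + 15\right)\right) = - 25 \left(-3 + 27\right) = \left(-25\right) 24 = -600$)
$- 39 \left(m - 44\right) = - 39 \left(-600 - 44\right) = \left(-39\right) \left(-644\right) = 25116$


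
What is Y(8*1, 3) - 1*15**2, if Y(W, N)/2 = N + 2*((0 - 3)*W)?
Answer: -315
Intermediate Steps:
Y(W, N) = -12*W + 2*N (Y(W, N) = 2*(N + 2*((0 - 3)*W)) = 2*(N + 2*(-3*W)) = 2*(N - 6*W) = -12*W + 2*N)
Y(8*1, 3) - 1*15**2 = (-96 + 2*3) - 1*15**2 = (-12*8 + 6) - 1*225 = (-96 + 6) - 225 = -90 - 225 = -315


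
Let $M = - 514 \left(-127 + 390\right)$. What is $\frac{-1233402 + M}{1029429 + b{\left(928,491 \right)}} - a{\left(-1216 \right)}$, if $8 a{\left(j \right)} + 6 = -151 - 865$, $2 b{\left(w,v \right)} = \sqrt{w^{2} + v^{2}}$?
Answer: $\frac{2143533666793813}{16955580647596} + \frac{2737168 \sqrt{1102265}}{4238895161899} \approx 126.42$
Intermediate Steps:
$M = -135182$ ($M = \left(-514\right) 263 = -135182$)
$b{\left(w,v \right)} = \frac{\sqrt{v^{2} + w^{2}}}{2}$ ($b{\left(w,v \right)} = \frac{\sqrt{w^{2} + v^{2}}}{2} = \frac{\sqrt{v^{2} + w^{2}}}{2}$)
$a{\left(j \right)} = - \frac{511}{4}$ ($a{\left(j \right)} = - \frac{3}{4} + \frac{-151 - 865}{8} = - \frac{3}{4} + \frac{1}{8} \left(-1016\right) = - \frac{3}{4} - 127 = - \frac{511}{4}$)
$\frac{-1233402 + M}{1029429 + b{\left(928,491 \right)}} - a{\left(-1216 \right)} = \frac{-1233402 - 135182}{1029429 + \frac{\sqrt{491^{2} + 928^{2}}}{2}} - - \frac{511}{4} = - \frac{1368584}{1029429 + \frac{\sqrt{241081 + 861184}}{2}} + \frac{511}{4} = - \frac{1368584}{1029429 + \frac{\sqrt{1102265}}{2}} + \frac{511}{4} = \frac{511}{4} - \frac{1368584}{1029429 + \frac{\sqrt{1102265}}{2}}$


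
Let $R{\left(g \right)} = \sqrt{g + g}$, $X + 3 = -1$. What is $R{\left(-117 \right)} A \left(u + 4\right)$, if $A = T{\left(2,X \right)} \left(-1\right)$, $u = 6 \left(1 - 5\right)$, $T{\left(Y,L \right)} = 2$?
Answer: $120 i \sqrt{26} \approx 611.88 i$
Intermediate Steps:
$X = -4$ ($X = -3 - 1 = -4$)
$u = -24$ ($u = 6 \left(-4\right) = -24$)
$A = -2$ ($A = 2 \left(-1\right) = -2$)
$R{\left(g \right)} = \sqrt{2} \sqrt{g}$ ($R{\left(g \right)} = \sqrt{2 g} = \sqrt{2} \sqrt{g}$)
$R{\left(-117 \right)} A \left(u + 4\right) = \sqrt{2} \sqrt{-117} \left(- 2 \left(-24 + 4\right)\right) = \sqrt{2} \cdot 3 i \sqrt{13} \left(\left(-2\right) \left(-20\right)\right) = 3 i \sqrt{26} \cdot 40 = 120 i \sqrt{26}$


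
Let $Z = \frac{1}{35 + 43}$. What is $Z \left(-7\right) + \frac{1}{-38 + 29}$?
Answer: $- \frac{47}{234} \approx -0.20085$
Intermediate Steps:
$Z = \frac{1}{78} \approx 0.012821$
$Z \left(-7\right) + \frac{1}{-38 + 29} = \frac{1}{78} \left(-7\right) + \frac{1}{-38 + 29} = - \frac{7}{78} + \frac{1}{-9} = - \frac{7}{78} - \frac{1}{9} = - \frac{47}{234}$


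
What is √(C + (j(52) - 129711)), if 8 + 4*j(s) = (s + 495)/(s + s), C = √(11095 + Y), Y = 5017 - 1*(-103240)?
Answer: √(-1402961586 + 21632*√29838)/104 ≈ 359.68*I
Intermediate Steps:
Y = 108257 (Y = 5017 + 103240 = 108257)
C = 2*√29838 (C = √(11095 + 108257) = √119352 = 2*√29838 ≈ 345.47)
j(s) = -2 + (495 + s)/(8*s) (j(s) = -2 + ((s + 495)/(s + s))/4 = -2 + ((495 + s)/((2*s)))/4 = -2 + ((495 + s)*(1/(2*s)))/4 = -2 + ((495 + s)/(2*s))/4 = -2 + (495 + s)/(8*s))
√(C + (j(52) - 129711)) = √(2*√29838 + ((15/8)*(33 - 1*52)/52 - 129711)) = √(2*√29838 + ((15/8)*(1/52)*(33 - 52) - 129711)) = √(2*√29838 + ((15/8)*(1/52)*(-19) - 129711)) = √(2*√29838 + (-285/416 - 129711)) = √(2*√29838 - 53960061/416) = √(-53960061/416 + 2*√29838)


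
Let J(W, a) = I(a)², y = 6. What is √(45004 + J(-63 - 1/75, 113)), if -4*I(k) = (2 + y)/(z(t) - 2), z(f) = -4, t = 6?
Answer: √405037/3 ≈ 212.14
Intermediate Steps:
I(k) = ⅓ (I(k) = -(2 + 6)/(4*(-4 - 2)) = -2/(-6) = -2*(-1)/6 = -¼*(-4/3) = ⅓)
J(W, a) = ⅑ (J(W, a) = (⅓)² = ⅑)
√(45004 + J(-63 - 1/75, 113)) = √(45004 + ⅑) = √(405037/9) = √405037/3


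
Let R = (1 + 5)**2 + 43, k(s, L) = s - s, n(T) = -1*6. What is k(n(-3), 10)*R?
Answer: 0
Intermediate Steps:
n(T) = -6
k(s, L) = 0
R = 79 (R = 6**2 + 43 = 36 + 43 = 79)
k(n(-3), 10)*R = 0*79 = 0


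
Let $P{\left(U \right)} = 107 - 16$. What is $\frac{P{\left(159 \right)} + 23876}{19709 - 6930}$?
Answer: $\frac{23967}{12779} \approx 1.8755$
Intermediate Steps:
$P{\left(U \right)} = 91$ ($P{\left(U \right)} = 107 - 16 = 91$)
$\frac{P{\left(159 \right)} + 23876}{19709 - 6930} = \frac{91 + 23876}{19709 - 6930} = \frac{23967}{12779}$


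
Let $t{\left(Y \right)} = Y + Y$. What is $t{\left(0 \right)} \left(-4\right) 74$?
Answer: $0$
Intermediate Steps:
$t{\left(Y \right)} = 2 Y$
$t{\left(0 \right)} \left(-4\right) 74 = 2 \cdot 0 \left(-4\right) 74 = 0 \left(-4\right) 74 = 0 \cdot 74 = 0$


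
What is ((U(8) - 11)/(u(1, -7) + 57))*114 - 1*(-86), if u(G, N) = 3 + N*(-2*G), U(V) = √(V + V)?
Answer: 2783/37 ≈ 75.216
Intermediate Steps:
U(V) = √2*√V (U(V) = √(2*V) = √2*√V)
u(G, N) = 3 - 2*G*N
((U(8) - 11)/(u(1, -7) + 57))*114 - 1*(-86) = ((√2*√8 - 11)/((3 - 2*1*(-7)) + 57))*114 - 1*(-86) = ((√2*(2*√2) - 11)/((3 + 14) + 57))*114 + 86 = ((4 - 11)/(17 + 57))*114 + 86 = -7/74*114 + 86 = -399/37 + 86 = 2783/37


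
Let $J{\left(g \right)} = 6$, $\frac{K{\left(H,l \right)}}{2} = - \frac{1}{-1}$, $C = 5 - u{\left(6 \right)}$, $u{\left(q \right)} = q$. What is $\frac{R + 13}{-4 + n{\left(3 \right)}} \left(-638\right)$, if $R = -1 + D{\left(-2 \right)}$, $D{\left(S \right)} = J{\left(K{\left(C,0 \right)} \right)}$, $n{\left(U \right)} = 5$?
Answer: $-11484$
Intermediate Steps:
$C = -1$ ($C = 5 - 6 = -1$)
$K{\left(H,l \right)} = 2$ ($K{\left(H,l \right)} = 2 \left(- \frac{1}{-1}\right) = 2 \left(\left(-1\right) \left(-1\right)\right) = 2 \cdot 1 = 2$)
$D{\left(S \right)} = 6$
$R = 5$ ($R = -1 + 6 = 5$)
$\frac{R + 13}{-4 + n{\left(3 \right)}} \left(-638\right) = \frac{5 + 13}{-4 + 5} \left(-638\right) = \frac{18}{1} \left(-638\right) = 18 \cdot 1 \left(-638\right) = 18 \left(-638\right) = -11484$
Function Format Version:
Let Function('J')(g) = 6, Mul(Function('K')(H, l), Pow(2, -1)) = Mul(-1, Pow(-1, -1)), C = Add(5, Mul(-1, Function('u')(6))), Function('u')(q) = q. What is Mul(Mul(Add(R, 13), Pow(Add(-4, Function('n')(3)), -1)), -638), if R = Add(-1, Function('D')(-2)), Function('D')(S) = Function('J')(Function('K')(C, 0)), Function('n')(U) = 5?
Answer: -11484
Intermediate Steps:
C = -1 (C = Add(5, Mul(-1, 6)) = Add(5, -6) = -1)
Function('K')(H, l) = 2 (Function('K')(H, l) = Mul(2, Mul(-1, Pow(-1, -1))) = Mul(2, Mul(-1, -1)) = Mul(2, 1) = 2)
Function('D')(S) = 6
R = 5 (R = Add(-1, 6) = 5)
Mul(Mul(Add(R, 13), Pow(Add(-4, Function('n')(3)), -1)), -638) = Mul(Mul(Add(5, 13), Pow(Add(-4, 5), -1)), -638) = Mul(Mul(18, Pow(1, -1)), -638) = Mul(Mul(18, 1), -638) = Mul(18, -638) = -11484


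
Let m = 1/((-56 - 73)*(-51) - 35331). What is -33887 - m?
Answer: -974319023/28752 ≈ -33887.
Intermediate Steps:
m = -1/28752 (m = 1/(-129*(-51) - 35331) = 1/(6579 - 35331) = 1/(-28752) = -1/28752 ≈ -3.4780e-5)
-33887 - m = -33887 - 1*(-1/28752) = -33887 + 1/28752 = -974319023/28752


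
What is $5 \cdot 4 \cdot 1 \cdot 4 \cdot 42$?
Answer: $3360$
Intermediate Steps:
$5 \cdot 4 \cdot 1 \cdot 4 \cdot 42 = 20 \cdot 1 \cdot 4 \cdot 42 = 20 \cdot 4 \cdot 42 = 80 \cdot 42 = 3360$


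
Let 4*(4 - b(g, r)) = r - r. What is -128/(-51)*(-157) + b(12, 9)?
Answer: -19892/51 ≈ -390.04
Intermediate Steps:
b(g, r) = 4 (b(g, r) = 4 - (r - r)/4 = 4 - 1/4*0 = 4 + 0 = 4)
-128/(-51)*(-157) + b(12, 9) = -128/(-51)*(-157) + 4 = -128*(-1/51)*(-157) + 4 = (128/51)*(-157) + 4 = -20096/51 + 4 = -19892/51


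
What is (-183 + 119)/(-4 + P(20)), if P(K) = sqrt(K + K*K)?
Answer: -64/101 - 32*sqrt(105)/101 ≈ -3.8802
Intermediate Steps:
P(K) = sqrt(K + K**2)
(-183 + 119)/(-4 + P(20)) = (-183 + 119)/(-4 + sqrt(20*(1 + 20))) = -64/(-4 + sqrt(20*21)) = -64/(-4 + sqrt(420)) = -64/(-4 + 2*sqrt(105))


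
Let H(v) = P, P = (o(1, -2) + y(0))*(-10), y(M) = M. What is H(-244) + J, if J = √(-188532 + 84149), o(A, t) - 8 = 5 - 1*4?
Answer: -90 + I*√104383 ≈ -90.0 + 323.08*I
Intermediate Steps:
o(A, t) = 9 (o(A, t) = 8 + (5 - 1*4) = 8 + (5 - 4) = 8 + 1 = 9)
P = -90 (P = (9 + 0)*(-10) = 9*(-10) = -90)
H(v) = -90
J = I*√104383 (J = √(-104383) = I*√104383 ≈ 323.08*I)
H(-244) + J = -90 + I*√104383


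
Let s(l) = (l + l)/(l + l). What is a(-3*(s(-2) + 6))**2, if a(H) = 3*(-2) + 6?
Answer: 0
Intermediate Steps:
s(l) = 1 (s(l) = (2*l)/((2*l)) = (2*l)*(1/(2*l)) = 1)
a(H) = 0 (a(H) = -6 + 6 = 0)
a(-3*(s(-2) + 6))**2 = 0**2 = 0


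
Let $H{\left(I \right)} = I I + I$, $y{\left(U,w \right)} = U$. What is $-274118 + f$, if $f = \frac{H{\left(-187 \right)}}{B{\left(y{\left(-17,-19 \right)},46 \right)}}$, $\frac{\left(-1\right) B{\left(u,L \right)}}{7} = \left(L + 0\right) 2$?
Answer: $- \frac{88283387}{322} \approx -2.7417 \cdot 10^{5}$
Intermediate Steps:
$B{\left(u,L \right)} = - 14 L$ ($B{\left(u,L \right)} = - 7 \left(L + 0\right) 2 = - 7 L 2 = - 7 \cdot 2 L = - 14 L$)
$H{\left(I \right)} = I + I^{2}$ ($H{\left(I \right)} = I^{2} + I = I + I^{2}$)
$f = - \frac{17391}{322}$ ($f = \frac{\left(-187\right) \left(1 - 187\right)}{\left(-14\right) 46} = \frac{\left(-187\right) \left(-186\right)}{-644} = 34782 \left(- \frac{1}{644}\right) = - \frac{17391}{322} \approx -54.009$)
$-274118 + f = -274118 - \frac{17391}{322} = - \frac{88283387}{322}$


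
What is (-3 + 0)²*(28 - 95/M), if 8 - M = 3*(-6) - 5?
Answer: 6957/31 ≈ 224.42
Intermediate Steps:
M = 31 (M = 8 - (3*(-6) - 5) = 8 - (-18 - 5) = 8 - 1*(-23) = 8 + 23 = 31)
(-3 + 0)²*(28 - 95/M) = (-3 + 0)²*(28 - 95/31) = (-3)²*(28 - 95*1/31) = 9*(28 - 95/31) = 9*(773/31) = 6957/31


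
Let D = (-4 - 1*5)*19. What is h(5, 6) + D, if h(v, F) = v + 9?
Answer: -157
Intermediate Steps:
h(v, F) = 9 + v
D = -171 (D = (-4 - 5)*19 = -9*19 = -171)
h(5, 6) + D = (9 + 5) - 171 = 14 - 171 = -157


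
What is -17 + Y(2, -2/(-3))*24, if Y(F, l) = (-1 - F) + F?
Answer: -41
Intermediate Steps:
Y(F, l) = -1
-17 + Y(2, -2/(-3))*24 = -17 - 1*24 = -17 - 24 = -41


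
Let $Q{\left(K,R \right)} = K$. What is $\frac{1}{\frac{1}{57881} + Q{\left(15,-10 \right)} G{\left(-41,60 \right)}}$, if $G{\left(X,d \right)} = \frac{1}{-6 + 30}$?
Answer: $\frac{463048}{289413} \approx 1.6$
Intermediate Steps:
$G{\left(X,d \right)} = \frac{1}{24}$
$\frac{1}{\frac{1}{57881} + Q{\left(15,-10 \right)} G{\left(-41,60 \right)}} = \frac{1}{\frac{1}{57881} + 15 \cdot \frac{1}{24}} = \frac{1}{\frac{1}{57881} + \frac{5}{8}} = \frac{1}{\frac{289413}{463048}} = \frac{463048}{289413}$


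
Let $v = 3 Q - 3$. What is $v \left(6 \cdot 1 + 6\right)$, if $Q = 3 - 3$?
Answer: $-36$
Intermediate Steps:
$Q = 0$ ($Q = 3 - 3 = 0$)
$v = -3$ ($v = 3 \cdot 0 - 3 = 0 - 3 = -3$)
$v \left(6 \cdot 1 + 6\right) = - 3 \left(6 \cdot 1 + 6\right) = - 3 \left(6 + 6\right) = \left(-3\right) 12 = -36$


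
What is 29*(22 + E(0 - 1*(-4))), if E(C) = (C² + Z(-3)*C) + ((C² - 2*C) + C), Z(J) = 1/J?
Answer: 4234/3 ≈ 1411.3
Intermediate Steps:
E(C) = 2*C² - 4*C/3 (E(C) = (C² + C/(-3)) + ((C² - 2*C) + C) = (C² - C/3) + (C² - C) = 2*C² - 4*C/3)
29*(22 + E(0 - 1*(-4))) = 29*(22 + 2*(0 - 1*(-4))*(-2 + 3*(0 - 1*(-4)))/3) = 29*(22 + 2*(0 + 4)*(-2 + 3*(0 + 4))/3) = 29*(22 + (⅔)*4*(-2 + 3*4)) = 29*(22 + (⅔)*4*(-2 + 12)) = 29*(22 + (⅔)*4*10) = 29*(22 + 80/3) = 29*(146/3) = 4234/3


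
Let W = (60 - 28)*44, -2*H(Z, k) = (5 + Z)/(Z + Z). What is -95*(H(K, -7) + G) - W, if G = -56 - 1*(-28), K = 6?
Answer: 31093/24 ≈ 1295.5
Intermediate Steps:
G = -28 (G = -56 + 28 = -28)
H(Z, k) = -(5 + Z)/(4*Z) (H(Z, k) = -(5 + Z)/(2*(Z + Z)) = -(5 + Z)/(2*(2*Z)) = -(5 + Z)*1/(2*Z)/2 = -(5 + Z)/(4*Z))
W = 1408 (W = 32*44 = 1408)
-95*(H(K, -7) + G) - W = -95*((¼)*(-5 - 1*6)/6 - 28) - 1*1408 = -95*((¼)*(⅙)*(-5 - 6) - 28) - 1408 = -95*((¼)*(⅙)*(-11) - 28) - 1408 = -95*(-11/24 - 28) - 1408 = -95*(-683/24) - 1408 = 64885/24 - 1408 = 31093/24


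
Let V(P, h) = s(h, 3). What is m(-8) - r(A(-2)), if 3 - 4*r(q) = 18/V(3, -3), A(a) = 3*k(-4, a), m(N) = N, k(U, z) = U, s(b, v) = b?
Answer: -41/4 ≈ -10.250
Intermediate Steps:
V(P, h) = h
A(a) = -12 (A(a) = 3*(-4) = -12)
r(q) = 9/4 (r(q) = ¾ - 9/(2*(-3)) = ¾ - 9*(-1)/(2*3) = ¾ - ¼*(-6) = ¾ + 3/2 = 9/4)
m(-8) - r(A(-2)) = -8 - 1*9/4 = -8 - 9/4 = -41/4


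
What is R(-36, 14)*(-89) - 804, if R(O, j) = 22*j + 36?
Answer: -31420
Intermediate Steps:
R(O, j) = 36 + 22*j
R(-36, 14)*(-89) - 804 = (36 + 22*14)*(-89) - 804 = (36 + 308)*(-89) - 804 = 344*(-89) - 804 = -30616 - 804 = -31420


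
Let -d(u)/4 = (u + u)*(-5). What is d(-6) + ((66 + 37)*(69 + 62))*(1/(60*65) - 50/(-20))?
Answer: 130634243/3900 ≈ 33496.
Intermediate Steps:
d(u) = 40*u (d(u) = -4*(u + u)*(-5) = -4*2*u*(-5) = -(-40)*u = 40*u)
d(-6) + ((66 + 37)*(69 + 62))*(1/(60*65) - 50/(-20)) = 40*(-6) + ((66 + 37)*(69 + 62))*(1/(60*65) - 50/(-20)) = -240 + (103*131)*((1/60)*(1/65) - 50*(-1/20)) = -240 + 13493*(1/3900 + 5/2) = -240 + 13493*(9751/3900) = -240 + 131570243/3900 = 130634243/3900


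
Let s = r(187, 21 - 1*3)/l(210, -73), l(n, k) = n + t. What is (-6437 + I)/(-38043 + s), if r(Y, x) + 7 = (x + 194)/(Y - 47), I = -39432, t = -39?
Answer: 91508655/75895849 ≈ 1.2057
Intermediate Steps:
r(Y, x) = -7 + (194 + x)/(-47 + Y) (r(Y, x) = -7 + (x + 194)/(Y - 47) = -7 + (194 + x)/(-47 + Y))
l(n, k) = -39 + n (l(n, k) = n - 39 = -39 + n)
s = -64/1995 (s = ((523 + (21 - 1*3) - 7*187)/(-47 + 187))/(-39 + 210) = ((523 + (21 - 3) - 1309)/140)/171 = ((523 + 18 - 1309)/140)*(1/171) = ((1/140)*(-768))*(1/171) = -192/35*1/171 = -64/1995 ≈ -0.032080)
(-6437 + I)/(-38043 + s) = (-6437 - 39432)/(-38043 - 64/1995) = -45869/(-75895849/1995) = -45869*(-1995/75895849) = 91508655/75895849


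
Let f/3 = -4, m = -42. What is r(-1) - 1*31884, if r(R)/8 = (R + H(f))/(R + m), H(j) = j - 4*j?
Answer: -1371292/43 ≈ -31891.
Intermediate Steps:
f = -12 (f = 3*(-4) = -12)
H(j) = -3*j
r(R) = 8*(36 + R)/(-42 + R) (r(R) = 8*((R - 3*(-12))/(R - 42)) = 8*((R + 36)/(-42 + R)) = 8*((36 + R)/(-42 + R)) = 8*(36 + R)/(-42 + R))
r(-1) - 1*31884 = 8*(36 - 1)/(-42 - 1) - 1*31884 = 8*35/(-43) - 31884 = 8*(-1/43)*35 - 31884 = -280/43 - 31884 = -1371292/43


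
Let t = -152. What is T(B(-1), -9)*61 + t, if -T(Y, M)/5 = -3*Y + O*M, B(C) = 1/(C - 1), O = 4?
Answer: 20741/2 ≈ 10371.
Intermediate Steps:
B(C) = 1/(-1 + C)
T(Y, M) = -20*M + 15*Y (T(Y, M) = -5*(-3*Y + 4*M) = -20*M + 15*Y)
T(B(-1), -9)*61 + t = (-20*(-9) + 15/(-1 - 1))*61 - 152 = (180 + 15/(-2))*61 - 152 = (180 + 15*(-1/2))*61 - 152 = (180 - 15/2)*61 - 152 = (345/2)*61 - 152 = 21045/2 - 152 = 20741/2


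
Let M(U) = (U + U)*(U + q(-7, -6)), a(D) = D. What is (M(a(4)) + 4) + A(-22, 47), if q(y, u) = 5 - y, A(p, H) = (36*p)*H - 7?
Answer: -37099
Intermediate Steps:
A(p, H) = -7 + 36*H*p (A(p, H) = 36*H*p - 7 = -7 + 36*H*p)
M(U) = 2*U*(12 + U) (M(U) = (U + U)*(U + (5 - 1*(-7))) = (2*U)*(U + (5 + 7)) = (2*U)*(U + 12) = (2*U)*(12 + U) = 2*U*(12 + U))
(M(a(4)) + 4) + A(-22, 47) = (2*4*(12 + 4) + 4) + (-7 + 36*47*(-22)) = (2*4*16 + 4) + (-7 - 37224) = (128 + 4) - 37231 = 132 - 37231 = -37099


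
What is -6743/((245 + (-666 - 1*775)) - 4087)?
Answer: 6743/5283 ≈ 1.2764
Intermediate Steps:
-6743/((245 + (-666 - 1*775)) - 4087) = -6743/((245 + (-666 - 775)) - 4087) = -6743/((245 - 1441) - 4087) = -6743/(-1196 - 4087) = -6743/(-5283) = -6743*(-1/5283) = 6743/5283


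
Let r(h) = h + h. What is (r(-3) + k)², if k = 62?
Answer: 3136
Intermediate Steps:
r(h) = 2*h
(r(-3) + k)² = (2*(-3) + 62)² = (-6 + 62)² = 56² = 3136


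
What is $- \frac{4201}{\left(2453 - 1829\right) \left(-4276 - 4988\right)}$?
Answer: $\frac{4201}{5780736} \approx 0.00072672$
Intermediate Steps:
$- \frac{4201}{\left(2453 - 1829\right) \left(-4276 - 4988\right)} = - \frac{4201}{624 \left(-9264\right)} = - \frac{4201}{-5780736} = \left(-4201\right) \left(- \frac{1}{5780736}\right) = \frac{4201}{5780736}$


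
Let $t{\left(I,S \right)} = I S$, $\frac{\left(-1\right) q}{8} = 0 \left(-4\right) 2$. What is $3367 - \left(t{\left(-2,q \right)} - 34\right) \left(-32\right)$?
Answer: $2279$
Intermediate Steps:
$q = 0$ ($q = - 8 \cdot 0 \left(-4\right) 2 = - 8 \cdot 0 \cdot 2 = \left(-8\right) 0 = 0$)
$3367 - \left(t{\left(-2,q \right)} - 34\right) \left(-32\right) = 3367 - \left(\left(-2\right) 0 - 34\right) \left(-32\right) = 3367 - \left(0 - 34\right) \left(-32\right) = 3367 - \left(-34\right) \left(-32\right) = 3367 - 1088 = 2279$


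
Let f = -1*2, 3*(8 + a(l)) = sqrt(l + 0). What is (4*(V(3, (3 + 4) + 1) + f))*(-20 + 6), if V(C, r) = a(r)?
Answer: 560 - 112*sqrt(2)/3 ≈ 507.20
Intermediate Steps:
a(l) = -8 + sqrt(l)/3 (a(l) = -8 + sqrt(l + 0)/3 = -8 + sqrt(l)/3)
V(C, r) = -8 + sqrt(r)/3
f = -2
(4*(V(3, (3 + 4) + 1) + f))*(-20 + 6) = (4*((-8 + sqrt((3 + 4) + 1)/3) - 2))*(-20 + 6) = (4*((-8 + sqrt(7 + 1)/3) - 2))*(-14) = (4*((-8 + sqrt(8)/3) - 2))*(-14) = (4*((-8 + (2*sqrt(2))/3) - 2))*(-14) = (4*((-8 + 2*sqrt(2)/3) - 2))*(-14) = (4*(-10 + 2*sqrt(2)/3))*(-14) = (-40 + 8*sqrt(2)/3)*(-14) = 560 - 112*sqrt(2)/3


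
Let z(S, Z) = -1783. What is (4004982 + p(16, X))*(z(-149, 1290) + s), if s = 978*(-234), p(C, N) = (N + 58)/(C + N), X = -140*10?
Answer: -639192959066525/692 ≈ -9.2369e+11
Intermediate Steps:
X = -1400
p(C, N) = (58 + N)/(C + N)
s = -228852
(4004982 + p(16, X))*(z(-149, 1290) + s) = (4004982 + (58 - 1400)/(16 - 1400))*(-1783 - 228852) = (4004982 - 1342/(-1384))*(-230635) = (4004982 - 1/1384*(-1342))*(-230635) = (4004982 + 671/692)*(-230635) = (2771448215/692)*(-230635) = -639192959066525/692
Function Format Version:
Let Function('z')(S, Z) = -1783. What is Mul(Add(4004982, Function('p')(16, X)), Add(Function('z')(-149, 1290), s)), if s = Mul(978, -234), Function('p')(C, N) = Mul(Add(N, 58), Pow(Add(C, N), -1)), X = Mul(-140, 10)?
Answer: Rational(-639192959066525, 692) ≈ -9.2369e+11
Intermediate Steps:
X = -1400
Function('p')(C, N) = Mul(Pow(Add(C, N), -1), Add(58, N)) (Function('p')(C, N) = Mul(Add(58, N), Pow(Add(C, N), -1)) = Mul(Pow(Add(C, N), -1), Add(58, N)))
s = -228852
Mul(Add(4004982, Function('p')(16, X)), Add(Function('z')(-149, 1290), s)) = Mul(Add(4004982, Mul(Pow(Add(16, -1400), -1), Add(58, -1400))), Add(-1783, -228852)) = Mul(Add(4004982, Mul(Pow(-1384, -1), -1342)), -230635) = Mul(Add(4004982, Mul(Rational(-1, 1384), -1342)), -230635) = Mul(Add(4004982, Rational(671, 692)), -230635) = Mul(Rational(2771448215, 692), -230635) = Rational(-639192959066525, 692)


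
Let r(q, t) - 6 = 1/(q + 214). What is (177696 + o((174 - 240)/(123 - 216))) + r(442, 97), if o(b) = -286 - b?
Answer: 3607917375/20336 ≈ 1.7742e+5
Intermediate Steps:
r(q, t) = 6 + 1/(214 + q) (r(q, t) = 6 + 1/(q + 214) = 6 + 1/(214 + q))
(177696 + o((174 - 240)/(123 - 216))) + r(442, 97) = (177696 + (-286 - (174 - 240)/(123 - 216))) + (1285 + 6*442)/(214 + 442) = (177696 + (-286 - (-66)/(-93))) + (1285 + 2652)/656 = (177696 + (-286 - (-66)*(-1)/93)) + (1/656)*3937 = (177696 + (-286 - 1*22/31)) + 3937/656 = (177696 + (-286 - 22/31)) + 3937/656 = (177696 - 8888/31) + 3937/656 = 5499688/31 + 3937/656 = 3607917375/20336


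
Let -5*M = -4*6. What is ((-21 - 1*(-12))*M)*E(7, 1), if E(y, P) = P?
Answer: -216/5 ≈ -43.200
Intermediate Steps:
M = 24/5 (M = -(-4)*6/5 = -1/5*(-24) = 24/5 ≈ 4.8000)
((-21 - 1*(-12))*M)*E(7, 1) = ((-21 - 1*(-12))*(24/5))*1 = ((-21 + 12)*(24/5))*1 = -9*24/5*1 = -216/5*1 = -216/5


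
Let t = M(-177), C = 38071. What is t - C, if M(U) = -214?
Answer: -38285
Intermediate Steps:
t = -214
t - C = -214 - 1*38071 = -214 - 38071 = -38285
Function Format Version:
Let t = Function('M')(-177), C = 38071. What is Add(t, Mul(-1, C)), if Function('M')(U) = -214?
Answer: -38285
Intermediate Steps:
t = -214
Add(t, Mul(-1, C)) = Add(-214, Mul(-1, 38071)) = Add(-214, -38071) = -38285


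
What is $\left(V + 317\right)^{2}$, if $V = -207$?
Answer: $12100$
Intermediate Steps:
$\left(V + 317\right)^{2} = \left(-207 + 317\right)^{2} = 110^{2} = 12100$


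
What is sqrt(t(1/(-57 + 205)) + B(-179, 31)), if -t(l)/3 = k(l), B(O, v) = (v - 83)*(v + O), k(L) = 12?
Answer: 2*sqrt(1915) ≈ 87.521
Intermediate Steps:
B(O, v) = (-83 + v)*(O + v)
t(l) = -36 (t(l) = -3*12 = -36)
sqrt(t(1/(-57 + 205)) + B(-179, 31)) = sqrt(-36 + (31**2 - 83*(-179) - 83*31 - 179*31)) = sqrt(-36 + (961 + 14857 - 2573 - 5549)) = sqrt(-36 + 7696) = sqrt(7660) = 2*sqrt(1915)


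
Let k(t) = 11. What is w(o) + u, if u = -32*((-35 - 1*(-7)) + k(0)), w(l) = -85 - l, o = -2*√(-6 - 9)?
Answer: 459 + 2*I*√15 ≈ 459.0 + 7.746*I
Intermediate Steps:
o = -2*I*√15 ≈ -7.746*I
u = 544 (u = -32*((-35 - 1*(-7)) + 11) = -32*((-35 + 7) + 11) = -32*(-28 + 11) = -32*(-17) = 544)
w(o) + u = (-85 - (-2)*I*√15) + 544 = (-85 + 2*I*√15) + 544 = 459 + 2*I*√15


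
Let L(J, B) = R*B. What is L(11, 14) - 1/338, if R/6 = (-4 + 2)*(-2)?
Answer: 113567/338 ≈ 336.00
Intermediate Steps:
R = 24 (R = 6*((-4 + 2)*(-2)) = 6*(-2*(-2)) = 6*4 = 24)
L(J, B) = 24*B
L(11, 14) - 1/338 = 24*14 - 1/338 = 336 - 1*1/338 = 336 - 1/338 = 113567/338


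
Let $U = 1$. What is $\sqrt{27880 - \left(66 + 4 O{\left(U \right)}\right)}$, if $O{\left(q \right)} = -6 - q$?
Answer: $\sqrt{27842} \approx 166.86$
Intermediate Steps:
$\sqrt{27880 - \left(66 + 4 O{\left(U \right)}\right)} = \sqrt{27880 - \left(66 + 4 \left(-6 - 1\right)\right)} = \sqrt{27880 - 38} = \sqrt{27842}$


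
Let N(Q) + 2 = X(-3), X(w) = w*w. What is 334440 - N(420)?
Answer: 334433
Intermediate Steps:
X(w) = w²
N(Q) = 7 (N(Q) = -2 + (-3)² = -2 + 9 = 7)
334440 - N(420) = 334440 - 1*7 = 334440 - 7 = 334433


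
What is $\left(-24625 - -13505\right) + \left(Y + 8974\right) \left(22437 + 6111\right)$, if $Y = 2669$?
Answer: $332373244$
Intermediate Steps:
$\left(-24625 - -13505\right) + \left(Y + 8974\right) \left(22437 + 6111\right) = \left(-24625 - -13505\right) + \left(2669 + 8974\right) \left(22437 + 6111\right) = \left(-24625 + 13505\right) + 11643 \cdot 28548 = -11120 + 332384364 = 332373244$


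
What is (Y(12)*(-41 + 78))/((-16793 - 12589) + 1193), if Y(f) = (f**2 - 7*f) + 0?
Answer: -2220/28189 ≈ -0.078754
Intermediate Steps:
Y(f) = f**2 - 7*f
(Y(12)*(-41 + 78))/((-16793 - 12589) + 1193) = ((12*(-7 + 12))*(-41 + 78))/((-16793 - 12589) + 1193) = ((12*5)*37)/(-29382 + 1193) = (60*37)/(-28189) = 2220*(-1/28189) = -2220/28189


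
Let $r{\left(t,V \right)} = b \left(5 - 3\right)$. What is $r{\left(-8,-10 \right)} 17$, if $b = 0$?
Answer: $0$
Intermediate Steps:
$r{\left(t,V \right)} = 0$ ($r{\left(t,V \right)} = 0 \left(5 - 3\right) = 0 \cdot 2 = 0$)
$r{\left(-8,-10 \right)} 17 = 0 \cdot 17 = 0$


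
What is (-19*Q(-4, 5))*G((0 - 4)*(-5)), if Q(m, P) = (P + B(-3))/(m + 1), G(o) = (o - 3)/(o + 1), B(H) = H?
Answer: 646/63 ≈ 10.254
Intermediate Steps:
G(o) = (-3 + o)/(1 + o)
Q(m, P) = (-3 + P)/(1 + m) (Q(m, P) = (P - 3)/(m + 1) = (-3 + P)/(1 + m))
(-19*Q(-4, 5))*G((0 - 4)*(-5)) = (-19*(-3 + 5)/(1 - 4))*((-3 + (0 - 4)*(-5))/(1 + (0 - 4)*(-5))) = (-19*2/(-3))*((-3 - 4*(-5))/(1 - 4*(-5))) = (-(-19)*2/3)*((-3 + 20)/(1 + 20)) = (-19*(-⅔))*(17/21) = 38*((1/21)*17)/3 = (38/3)*(17/21) = 646/63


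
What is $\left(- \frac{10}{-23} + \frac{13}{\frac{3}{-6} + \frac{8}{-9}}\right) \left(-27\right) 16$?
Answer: $\frac{2217024}{575} \approx 3855.7$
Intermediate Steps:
$\left(- \frac{10}{-23} + \frac{13}{\frac{3}{-6} + \frac{8}{-9}}\right) \left(-27\right) 16 = \left(\left(-10\right) \left(- \frac{1}{23}\right) + \frac{13}{3 \left(- \frac{1}{6}\right) + 8 \left(- \frac{1}{9}\right)}\right) \left(-27\right) 16 = \left(\frac{10}{23} + \frac{13}{- \frac{1}{2} - \frac{8}{9}}\right) \left(-27\right) 16 = \left(\frac{10}{23} + \frac{13}{- \frac{25}{18}}\right) \left(-27\right) 16 = \left(\frac{10}{23} + 13 \left(- \frac{18}{25}\right)\right) \left(-27\right) 16 = \left(\frac{10}{23} - \frac{234}{25}\right) \left(-27\right) 16 = \left(- \frac{5132}{575}\right) \left(-27\right) 16 = \frac{138564}{575} \cdot 16 = \frac{2217024}{575}$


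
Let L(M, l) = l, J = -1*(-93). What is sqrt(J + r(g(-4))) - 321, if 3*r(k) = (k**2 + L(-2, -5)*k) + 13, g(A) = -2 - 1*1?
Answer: -321 + 2*sqrt(237)/3 ≈ -310.74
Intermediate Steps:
J = 93
g(A) = -3 (g(A) = -2 - 1 = -3)
r(k) = 13/3 - 5*k/3 + k**2/3 (r(k) = ((k**2 - 5*k) + 13)/3 = (13 + k**2 - 5*k)/3 = 13/3 - 5*k/3 + k**2/3)
sqrt(J + r(g(-4))) - 321 = sqrt(93 + (13/3 - 5/3*(-3) + (1/3)*(-3)**2)) - 321 = sqrt(93 + (13/3 + 5 + (1/3)*9)) - 321 = sqrt(93 + (13/3 + 5 + 3)) - 321 = sqrt(93 + 37/3) - 321 = sqrt(316/3) - 321 = 2*sqrt(237)/3 - 321 = -321 + 2*sqrt(237)/3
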